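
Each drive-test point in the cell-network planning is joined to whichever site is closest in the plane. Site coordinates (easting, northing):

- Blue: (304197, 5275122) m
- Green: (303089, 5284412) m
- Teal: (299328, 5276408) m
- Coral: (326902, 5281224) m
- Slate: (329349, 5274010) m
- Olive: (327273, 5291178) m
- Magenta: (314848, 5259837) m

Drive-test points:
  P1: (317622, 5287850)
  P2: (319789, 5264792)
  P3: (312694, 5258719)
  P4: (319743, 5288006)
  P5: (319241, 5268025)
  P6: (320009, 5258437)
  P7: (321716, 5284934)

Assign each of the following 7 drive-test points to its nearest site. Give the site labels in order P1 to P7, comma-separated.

P1 → Olive (d²=104217385.00)
P2 → Magenta (d²=48965506.00)
P3 → Magenta (d²=5889640.00)
P4 → Olive (d²=66762484.00)
P5 → Magenta (d²=86341793.00)
P6 → Magenta (d²=28595921.00)
P7 → Coral (d²=40658696.00)

Olive, Magenta, Magenta, Olive, Magenta, Magenta, Coral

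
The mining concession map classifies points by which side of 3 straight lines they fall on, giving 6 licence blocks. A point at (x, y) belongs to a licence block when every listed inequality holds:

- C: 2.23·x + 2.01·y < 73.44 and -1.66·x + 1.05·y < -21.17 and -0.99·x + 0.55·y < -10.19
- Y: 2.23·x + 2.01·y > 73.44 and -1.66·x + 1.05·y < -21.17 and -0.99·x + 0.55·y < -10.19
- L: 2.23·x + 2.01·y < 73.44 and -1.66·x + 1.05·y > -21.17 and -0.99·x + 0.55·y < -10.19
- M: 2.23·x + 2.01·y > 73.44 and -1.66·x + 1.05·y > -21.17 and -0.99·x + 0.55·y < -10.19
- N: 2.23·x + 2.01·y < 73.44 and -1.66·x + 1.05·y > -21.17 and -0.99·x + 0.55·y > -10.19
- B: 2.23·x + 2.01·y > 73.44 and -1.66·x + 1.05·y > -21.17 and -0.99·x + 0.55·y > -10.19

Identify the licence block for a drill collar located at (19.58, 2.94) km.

C

2.23·19.58 + 2.01·2.94 = 49.573, which is < 73.44
-1.66·19.58 + 1.05·2.94 = -29.416, which is < -21.17
-0.99·19.58 + 0.55·2.94 = -17.767, which is < -10.19
This sign pattern matches C.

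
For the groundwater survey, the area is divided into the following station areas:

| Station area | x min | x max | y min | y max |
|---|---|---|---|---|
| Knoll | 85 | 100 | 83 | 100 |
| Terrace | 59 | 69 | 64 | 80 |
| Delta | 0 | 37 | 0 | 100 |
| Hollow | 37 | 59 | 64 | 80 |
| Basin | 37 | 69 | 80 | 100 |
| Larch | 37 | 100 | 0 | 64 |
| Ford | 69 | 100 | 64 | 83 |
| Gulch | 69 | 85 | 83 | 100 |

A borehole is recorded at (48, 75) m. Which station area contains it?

Hollow

The point has x = 48 and y = 75.
Only Hollow satisfies 37 ≤ x ≤ 59 and 64 ≤ y ≤ 80.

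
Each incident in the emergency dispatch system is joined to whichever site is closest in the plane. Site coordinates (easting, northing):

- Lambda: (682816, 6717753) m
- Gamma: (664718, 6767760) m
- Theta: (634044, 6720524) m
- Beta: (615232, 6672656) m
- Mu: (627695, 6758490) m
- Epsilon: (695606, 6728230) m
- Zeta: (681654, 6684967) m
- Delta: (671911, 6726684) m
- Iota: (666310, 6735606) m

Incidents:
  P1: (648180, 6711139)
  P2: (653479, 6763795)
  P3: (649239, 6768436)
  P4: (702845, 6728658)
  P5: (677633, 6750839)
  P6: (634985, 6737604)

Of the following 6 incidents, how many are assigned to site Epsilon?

P1 → Theta
P2 → Gamma
P3 → Gamma
P4 → Epsilon
P5 → Iota
P6 → Theta
1 of the 6 goes to Epsilon.

1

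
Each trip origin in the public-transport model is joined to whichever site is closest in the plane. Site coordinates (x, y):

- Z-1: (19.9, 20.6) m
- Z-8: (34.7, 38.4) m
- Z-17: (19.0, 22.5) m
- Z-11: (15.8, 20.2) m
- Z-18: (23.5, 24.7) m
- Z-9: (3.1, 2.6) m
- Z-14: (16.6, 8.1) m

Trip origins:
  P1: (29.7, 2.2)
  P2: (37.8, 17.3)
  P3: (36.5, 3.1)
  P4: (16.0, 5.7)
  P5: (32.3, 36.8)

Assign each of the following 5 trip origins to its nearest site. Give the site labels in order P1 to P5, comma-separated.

Z-14, Z-18, Z-14, Z-14, Z-8

P1 → Z-14 (d²=206.42)
P2 → Z-18 (d²=259.25)
P3 → Z-14 (d²=421.01)
P4 → Z-14 (d²=6.12)
P5 → Z-8 (d²=8.32)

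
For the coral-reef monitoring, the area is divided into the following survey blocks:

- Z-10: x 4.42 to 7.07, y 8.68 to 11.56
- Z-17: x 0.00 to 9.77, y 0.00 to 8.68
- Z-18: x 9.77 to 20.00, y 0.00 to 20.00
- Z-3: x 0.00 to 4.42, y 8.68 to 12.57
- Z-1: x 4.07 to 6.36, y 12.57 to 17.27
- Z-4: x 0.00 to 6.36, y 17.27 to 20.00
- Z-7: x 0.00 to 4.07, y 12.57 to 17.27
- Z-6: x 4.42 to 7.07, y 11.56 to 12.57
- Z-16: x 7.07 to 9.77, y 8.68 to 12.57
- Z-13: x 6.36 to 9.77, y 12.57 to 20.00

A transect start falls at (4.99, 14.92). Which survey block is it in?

The point has x = 4.99 and y = 14.92.
Only Z-1 satisfies 4.07 ≤ x ≤ 6.36 and 12.57 ≤ y ≤ 17.27.

Z-1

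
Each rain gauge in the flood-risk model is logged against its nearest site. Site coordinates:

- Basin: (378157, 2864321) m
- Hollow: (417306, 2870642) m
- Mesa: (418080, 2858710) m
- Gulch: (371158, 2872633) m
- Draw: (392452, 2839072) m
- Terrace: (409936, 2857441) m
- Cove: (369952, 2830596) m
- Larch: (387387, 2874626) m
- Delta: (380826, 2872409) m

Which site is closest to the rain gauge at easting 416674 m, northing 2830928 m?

Draw

Squared distances to each site:
Basin: 2598651738.000; Hollow: 1577601220.000; Mesa: 773816360.000; Gulch: 3811013281.000; Draw: 653030020.000; Terrace: 748339813.000; Cove: 2183055508.000; Larch: 2767243573.000; Delta: 3005752465.000.
Minimum at Draw.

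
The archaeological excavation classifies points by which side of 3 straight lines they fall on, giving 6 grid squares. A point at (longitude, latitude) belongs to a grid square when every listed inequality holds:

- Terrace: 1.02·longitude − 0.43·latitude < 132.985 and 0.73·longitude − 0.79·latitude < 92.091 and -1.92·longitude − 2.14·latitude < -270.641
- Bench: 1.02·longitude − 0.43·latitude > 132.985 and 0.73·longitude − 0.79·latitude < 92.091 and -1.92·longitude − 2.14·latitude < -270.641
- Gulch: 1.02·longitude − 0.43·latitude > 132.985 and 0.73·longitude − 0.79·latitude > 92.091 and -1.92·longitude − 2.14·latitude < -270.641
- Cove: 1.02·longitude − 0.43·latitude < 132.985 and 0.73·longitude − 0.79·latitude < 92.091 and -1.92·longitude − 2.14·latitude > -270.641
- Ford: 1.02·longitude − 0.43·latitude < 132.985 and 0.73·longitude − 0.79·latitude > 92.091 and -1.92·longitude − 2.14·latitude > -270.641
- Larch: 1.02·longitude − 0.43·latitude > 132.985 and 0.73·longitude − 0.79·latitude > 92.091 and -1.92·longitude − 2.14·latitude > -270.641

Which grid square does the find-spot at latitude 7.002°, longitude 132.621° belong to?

1.02·132.621 − 0.43·7.002 = 132.263, which is < 132.985
0.73·132.621 − 0.79·7.002 = 91.282, which is < 92.091
-1.92·132.621 − 2.14·7.002 = -269.617, which is > -270.641
This sign pattern matches Cove.

Cove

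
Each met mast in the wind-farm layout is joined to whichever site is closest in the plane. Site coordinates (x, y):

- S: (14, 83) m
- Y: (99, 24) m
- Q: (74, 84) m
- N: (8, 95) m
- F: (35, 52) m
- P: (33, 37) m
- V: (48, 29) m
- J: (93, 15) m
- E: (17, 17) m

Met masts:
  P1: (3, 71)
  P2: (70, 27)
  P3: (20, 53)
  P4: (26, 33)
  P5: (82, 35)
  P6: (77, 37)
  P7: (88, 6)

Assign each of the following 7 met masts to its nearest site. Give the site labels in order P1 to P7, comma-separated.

P1 → S (d²=265.00)
P2 → V (d²=488.00)
P3 → F (d²=226.00)
P4 → P (d²=65.00)
P5 → Y (d²=410.00)
P6 → Y (d²=653.00)
P7 → J (d²=106.00)

S, V, F, P, Y, Y, J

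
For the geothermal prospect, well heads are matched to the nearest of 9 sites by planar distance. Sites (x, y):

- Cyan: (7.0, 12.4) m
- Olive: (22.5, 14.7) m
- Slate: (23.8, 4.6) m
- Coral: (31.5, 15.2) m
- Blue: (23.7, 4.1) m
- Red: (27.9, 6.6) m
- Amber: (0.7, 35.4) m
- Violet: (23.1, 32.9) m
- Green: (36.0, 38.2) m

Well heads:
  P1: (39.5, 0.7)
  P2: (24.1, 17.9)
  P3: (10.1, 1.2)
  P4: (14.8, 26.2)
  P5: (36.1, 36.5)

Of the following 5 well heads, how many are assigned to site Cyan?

1

P1 → Red
P2 → Olive
P3 → Cyan
P4 → Violet
P5 → Green
1 of the 5 goes to Cyan.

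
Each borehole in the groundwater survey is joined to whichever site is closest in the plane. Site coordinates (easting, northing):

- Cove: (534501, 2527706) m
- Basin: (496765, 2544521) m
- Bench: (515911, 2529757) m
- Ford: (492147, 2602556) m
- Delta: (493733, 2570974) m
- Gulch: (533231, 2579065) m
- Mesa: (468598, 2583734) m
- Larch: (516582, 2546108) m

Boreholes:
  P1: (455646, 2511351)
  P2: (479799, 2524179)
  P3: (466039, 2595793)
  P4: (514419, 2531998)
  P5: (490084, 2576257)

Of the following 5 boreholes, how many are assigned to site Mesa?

1

P1 → Basin
P2 → Basin
P3 → Mesa
P4 → Bench
P5 → Delta
1 of the 5 goes to Mesa.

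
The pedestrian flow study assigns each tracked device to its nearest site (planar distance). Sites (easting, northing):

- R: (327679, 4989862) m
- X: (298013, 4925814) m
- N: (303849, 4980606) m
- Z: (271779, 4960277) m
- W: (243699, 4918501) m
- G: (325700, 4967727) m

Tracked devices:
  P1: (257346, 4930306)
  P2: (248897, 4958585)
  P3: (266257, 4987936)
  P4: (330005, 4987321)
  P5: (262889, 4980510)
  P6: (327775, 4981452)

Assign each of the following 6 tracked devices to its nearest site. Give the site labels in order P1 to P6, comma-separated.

W, Z, Z, R, Z, R

P1 → W (d²=325598634.00)
P2 → Z (d²=526448788.00)
P3 → Z (d²=795512765.00)
P4 → R (d²=11866957.00)
P5 → Z (d²=488406389.00)
P6 → R (d²=70737316.00)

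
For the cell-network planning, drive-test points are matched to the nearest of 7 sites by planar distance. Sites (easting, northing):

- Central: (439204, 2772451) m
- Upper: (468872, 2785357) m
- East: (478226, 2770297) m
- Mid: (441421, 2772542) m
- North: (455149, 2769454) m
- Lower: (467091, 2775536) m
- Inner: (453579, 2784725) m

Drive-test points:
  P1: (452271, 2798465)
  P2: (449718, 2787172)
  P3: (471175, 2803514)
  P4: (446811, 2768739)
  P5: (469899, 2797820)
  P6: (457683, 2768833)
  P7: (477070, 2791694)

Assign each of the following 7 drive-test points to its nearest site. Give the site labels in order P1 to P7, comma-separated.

Inner, Inner, Upper, Mid, Upper, North, Upper

P1 → Inner (d²=190498464.00)
P2 → Inner (d²=20895130.00)
P3 → Upper (d²=334980458.00)
P4 → Mid (d²=43514909.00)
P5 → Upper (d²=156381098.00)
P6 → North (d²=6806797.00)
P7 → Upper (d²=107364773.00)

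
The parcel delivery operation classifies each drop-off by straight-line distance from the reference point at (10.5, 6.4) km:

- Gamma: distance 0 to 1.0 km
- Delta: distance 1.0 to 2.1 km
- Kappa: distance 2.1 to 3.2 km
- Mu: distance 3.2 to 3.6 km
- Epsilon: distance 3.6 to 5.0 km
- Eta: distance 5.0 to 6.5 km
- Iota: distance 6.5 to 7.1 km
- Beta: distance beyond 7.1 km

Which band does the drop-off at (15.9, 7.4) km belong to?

Eta

Distance = √((15.9−10.5)² + (7.4−6.4)²) = √(29.160 + 1.000) = 5.492 km.
5.0 ≤ 5.492 < 6.5 → Eta.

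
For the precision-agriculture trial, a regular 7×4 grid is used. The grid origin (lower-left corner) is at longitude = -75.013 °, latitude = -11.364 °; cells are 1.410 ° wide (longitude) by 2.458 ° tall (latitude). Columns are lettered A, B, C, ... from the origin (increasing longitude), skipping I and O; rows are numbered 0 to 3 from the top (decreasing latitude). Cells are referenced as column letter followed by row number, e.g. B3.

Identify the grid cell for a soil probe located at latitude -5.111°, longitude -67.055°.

Column index: ⌊(-67.055 − -75.013) / 1.410⌋ = ⌊5.644⌋ = 5 → column F
Row offset from origin: ⌊(-5.111 − -11.364) / 2.458⌋ = ⌊2.544⌋ = 2 → row 1 (counted from top)

F1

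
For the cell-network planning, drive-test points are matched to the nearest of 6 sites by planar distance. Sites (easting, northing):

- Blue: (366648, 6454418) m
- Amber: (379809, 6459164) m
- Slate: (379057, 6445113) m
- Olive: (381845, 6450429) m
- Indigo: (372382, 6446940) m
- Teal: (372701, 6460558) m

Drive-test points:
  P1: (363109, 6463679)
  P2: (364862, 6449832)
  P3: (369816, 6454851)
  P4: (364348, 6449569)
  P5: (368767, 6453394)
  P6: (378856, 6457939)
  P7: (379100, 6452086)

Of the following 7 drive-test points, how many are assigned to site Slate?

P1 → Blue
P2 → Blue
P3 → Blue
P4 → Blue
P5 → Blue
P6 → Amber
P7 → Olive
0 of the 7 go to Slate.

0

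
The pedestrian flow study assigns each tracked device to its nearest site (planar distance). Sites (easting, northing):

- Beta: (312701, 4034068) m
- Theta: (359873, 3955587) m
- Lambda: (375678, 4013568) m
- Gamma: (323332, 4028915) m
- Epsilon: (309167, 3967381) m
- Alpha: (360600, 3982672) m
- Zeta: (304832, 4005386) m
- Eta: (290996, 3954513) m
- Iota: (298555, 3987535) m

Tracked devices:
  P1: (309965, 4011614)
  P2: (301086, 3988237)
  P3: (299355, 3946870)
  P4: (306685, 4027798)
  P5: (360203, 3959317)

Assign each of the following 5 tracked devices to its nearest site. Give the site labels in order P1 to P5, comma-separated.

Zeta, Iota, Eta, Beta, Theta

P1 → Zeta (d²=65135673.00)
P2 → Iota (d²=6898765.00)
P3 → Eta (d²=128288330.00)
P4 → Beta (d²=75505156.00)
P5 → Theta (d²=14021800.00)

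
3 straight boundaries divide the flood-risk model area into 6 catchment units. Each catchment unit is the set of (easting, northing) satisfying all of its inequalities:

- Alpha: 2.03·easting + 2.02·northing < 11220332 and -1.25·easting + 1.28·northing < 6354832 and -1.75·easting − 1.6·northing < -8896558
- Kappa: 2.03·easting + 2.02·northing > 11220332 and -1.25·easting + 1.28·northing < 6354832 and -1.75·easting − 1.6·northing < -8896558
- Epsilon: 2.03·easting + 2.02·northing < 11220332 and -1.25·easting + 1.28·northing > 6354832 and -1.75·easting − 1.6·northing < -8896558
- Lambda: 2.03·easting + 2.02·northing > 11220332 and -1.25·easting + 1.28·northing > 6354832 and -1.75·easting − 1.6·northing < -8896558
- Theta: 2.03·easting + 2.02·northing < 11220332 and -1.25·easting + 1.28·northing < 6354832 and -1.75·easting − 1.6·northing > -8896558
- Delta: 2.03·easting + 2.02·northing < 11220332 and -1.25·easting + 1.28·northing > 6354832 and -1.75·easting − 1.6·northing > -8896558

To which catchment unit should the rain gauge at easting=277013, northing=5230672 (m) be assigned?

Theta

2.03·277013 + 2.02·5230672 = 11128293.830, which is < 11220332
-1.25·277013 + 1.28·5230672 = 6348993.910, which is < 6354832
-1.75·277013 − 1.6·5230672 = -8853847.950, which is > -8896558
This sign pattern matches Theta.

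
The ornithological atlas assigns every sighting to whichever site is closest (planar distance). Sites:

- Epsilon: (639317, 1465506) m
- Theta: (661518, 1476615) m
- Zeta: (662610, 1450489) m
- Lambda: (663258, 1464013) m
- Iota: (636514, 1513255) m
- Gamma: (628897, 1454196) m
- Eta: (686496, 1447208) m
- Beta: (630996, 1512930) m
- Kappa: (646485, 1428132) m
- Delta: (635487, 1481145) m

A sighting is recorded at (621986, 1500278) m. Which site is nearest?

Squared distances to each site:
Epsilon: 1509455545.000; Theta: 2122716593.000; Zeta: 4129253897.000; Lambda: 3018528209.000; Iota: 379465313.000; Gamma: 2171312645.000; Eta: 6977965000.000; Beta: 241253204.000; Kappa: 5805246317.000; Delta: 548348690.000.
Minimum at Beta.

Beta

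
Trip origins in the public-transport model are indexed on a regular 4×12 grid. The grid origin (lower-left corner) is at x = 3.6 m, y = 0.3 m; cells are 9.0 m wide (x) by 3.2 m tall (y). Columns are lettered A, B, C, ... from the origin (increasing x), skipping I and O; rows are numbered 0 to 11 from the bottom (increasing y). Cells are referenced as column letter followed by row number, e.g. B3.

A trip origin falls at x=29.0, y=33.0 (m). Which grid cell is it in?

C10

Column index: ⌊(29.0 − 3.6) / 9.0⌋ = ⌊2.822⌋ = 2 → column C
Row offset from origin: ⌊(33.0 − 0.3) / 3.2⌋ = ⌊10.219⌋ = 10 → row 10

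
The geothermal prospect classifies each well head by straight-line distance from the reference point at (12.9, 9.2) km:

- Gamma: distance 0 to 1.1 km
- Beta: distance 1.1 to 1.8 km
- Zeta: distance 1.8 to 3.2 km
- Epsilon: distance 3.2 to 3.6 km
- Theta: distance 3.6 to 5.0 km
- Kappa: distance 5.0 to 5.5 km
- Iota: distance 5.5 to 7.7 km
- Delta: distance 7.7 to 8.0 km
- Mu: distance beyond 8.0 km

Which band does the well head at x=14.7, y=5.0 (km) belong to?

Distance = √((14.7−12.9)² + (5.0−9.2)²) = √(3.240 + 17.640) = 4.569 km.
3.6 ≤ 4.569 < 5.0 → Theta.

Theta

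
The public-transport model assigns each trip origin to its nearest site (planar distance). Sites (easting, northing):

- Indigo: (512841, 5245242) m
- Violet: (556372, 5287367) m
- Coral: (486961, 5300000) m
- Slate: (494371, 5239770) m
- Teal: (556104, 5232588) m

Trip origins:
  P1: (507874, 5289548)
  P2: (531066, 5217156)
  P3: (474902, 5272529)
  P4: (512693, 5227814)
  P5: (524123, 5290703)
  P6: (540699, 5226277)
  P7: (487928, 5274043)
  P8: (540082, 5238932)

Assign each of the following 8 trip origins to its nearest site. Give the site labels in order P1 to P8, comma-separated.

Coral, Teal, Coral, Indigo, Violet, Teal, Coral, Teal

P1 → Coral (d²=546597873.00)
P2 → Teal (d²=865048068.00)
P3 → Coral (d²=900075322.00)
P4 → Indigo (d²=303757088.00)
P5 → Violet (d²=1051126897.00)
P6 → Teal (d²=277142746.00)
P7 → Coral (d²=674700938.00)
P8 → Teal (d²=296950820.00)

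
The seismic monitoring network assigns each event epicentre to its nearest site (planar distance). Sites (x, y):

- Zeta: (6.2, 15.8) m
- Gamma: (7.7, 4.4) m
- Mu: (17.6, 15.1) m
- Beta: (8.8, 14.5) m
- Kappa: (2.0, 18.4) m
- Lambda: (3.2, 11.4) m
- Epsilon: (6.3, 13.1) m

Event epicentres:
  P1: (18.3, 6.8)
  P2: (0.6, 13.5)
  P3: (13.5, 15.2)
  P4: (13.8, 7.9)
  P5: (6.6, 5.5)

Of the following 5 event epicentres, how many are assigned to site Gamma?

2

P1 → Mu
P2 → Lambda
P3 → Mu
P4 → Gamma
P5 → Gamma
2 of the 5 go to Gamma.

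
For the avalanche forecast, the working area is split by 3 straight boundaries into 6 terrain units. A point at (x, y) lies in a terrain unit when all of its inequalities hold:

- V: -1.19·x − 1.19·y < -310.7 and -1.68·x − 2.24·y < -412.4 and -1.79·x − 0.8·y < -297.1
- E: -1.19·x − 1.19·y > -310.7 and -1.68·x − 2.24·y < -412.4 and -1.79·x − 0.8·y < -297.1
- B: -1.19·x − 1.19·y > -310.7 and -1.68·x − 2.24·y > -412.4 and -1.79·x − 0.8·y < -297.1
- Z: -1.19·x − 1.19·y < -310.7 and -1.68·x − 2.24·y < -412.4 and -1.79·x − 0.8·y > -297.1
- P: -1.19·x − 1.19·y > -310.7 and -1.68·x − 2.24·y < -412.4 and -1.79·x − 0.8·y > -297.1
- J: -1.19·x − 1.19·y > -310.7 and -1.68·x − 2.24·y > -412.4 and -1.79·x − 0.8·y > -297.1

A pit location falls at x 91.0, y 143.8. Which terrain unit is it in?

P

-1.19·91.0 − 1.19·143.8 = -279.412, which is > -310.7
-1.68·91.0 − 2.24·143.8 = -474.992, which is < -412.4
-1.79·91.0 − 0.8·143.8 = -277.930, which is > -297.1
This sign pattern matches P.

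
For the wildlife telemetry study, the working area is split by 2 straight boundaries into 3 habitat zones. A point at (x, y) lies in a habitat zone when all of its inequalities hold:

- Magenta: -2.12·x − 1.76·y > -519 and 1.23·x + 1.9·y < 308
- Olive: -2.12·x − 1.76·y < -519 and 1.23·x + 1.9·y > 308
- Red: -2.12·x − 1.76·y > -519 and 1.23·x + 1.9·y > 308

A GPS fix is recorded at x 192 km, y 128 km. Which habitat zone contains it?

Olive

-2.12·192 − 1.76·128 = -632.320, which is < -519
1.23·192 + 1.9·128 = 479.360, which is > 308
This sign pattern matches Olive.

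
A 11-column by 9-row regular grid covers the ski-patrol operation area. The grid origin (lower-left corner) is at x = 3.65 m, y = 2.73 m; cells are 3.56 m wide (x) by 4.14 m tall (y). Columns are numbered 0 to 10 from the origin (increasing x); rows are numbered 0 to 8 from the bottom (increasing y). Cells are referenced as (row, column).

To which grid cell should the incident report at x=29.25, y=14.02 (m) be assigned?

(2, 7)

Column index: ⌊(29.25 − 3.65) / 3.56⌋ = ⌊7.191⌋ = 7
Row offset from origin: ⌊(14.02 − 2.73) / 4.14⌋ = ⌊2.727⌋ = 2 → row 2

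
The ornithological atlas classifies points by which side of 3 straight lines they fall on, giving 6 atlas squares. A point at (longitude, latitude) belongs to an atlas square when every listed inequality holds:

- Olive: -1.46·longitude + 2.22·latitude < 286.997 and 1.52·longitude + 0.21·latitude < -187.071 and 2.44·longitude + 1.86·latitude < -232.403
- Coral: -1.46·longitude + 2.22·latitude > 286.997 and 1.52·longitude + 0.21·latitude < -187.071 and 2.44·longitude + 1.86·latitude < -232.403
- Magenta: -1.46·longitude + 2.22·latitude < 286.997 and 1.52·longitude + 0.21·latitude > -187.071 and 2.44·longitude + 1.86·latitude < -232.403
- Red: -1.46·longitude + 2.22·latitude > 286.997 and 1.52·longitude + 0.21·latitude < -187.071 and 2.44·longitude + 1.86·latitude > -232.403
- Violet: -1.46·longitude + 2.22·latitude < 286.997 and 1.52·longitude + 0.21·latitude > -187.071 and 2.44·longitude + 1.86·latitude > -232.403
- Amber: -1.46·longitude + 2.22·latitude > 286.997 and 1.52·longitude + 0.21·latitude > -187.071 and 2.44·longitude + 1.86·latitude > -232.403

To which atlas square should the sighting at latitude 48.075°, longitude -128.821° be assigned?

Amber

-1.46·-128.821 + 2.22·48.075 = 294.805, which is > 286.997
1.52·-128.821 + 0.21·48.075 = -185.712, which is > -187.071
2.44·-128.821 + 1.86·48.075 = -224.904, which is > -232.403
This sign pattern matches Amber.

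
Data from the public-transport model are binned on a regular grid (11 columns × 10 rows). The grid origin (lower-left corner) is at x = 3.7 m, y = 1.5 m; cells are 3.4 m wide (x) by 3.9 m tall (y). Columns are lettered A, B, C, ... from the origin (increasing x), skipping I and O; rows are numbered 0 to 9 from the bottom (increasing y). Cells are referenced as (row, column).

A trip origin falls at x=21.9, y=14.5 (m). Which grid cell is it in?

(3, F)

Column index: ⌊(21.9 − 3.7) / 3.4⌋ = ⌊5.353⌋ = 5 → column F
Row offset from origin: ⌊(14.5 − 1.5) / 3.9⌋ = ⌊3.333⌋ = 3 → row 3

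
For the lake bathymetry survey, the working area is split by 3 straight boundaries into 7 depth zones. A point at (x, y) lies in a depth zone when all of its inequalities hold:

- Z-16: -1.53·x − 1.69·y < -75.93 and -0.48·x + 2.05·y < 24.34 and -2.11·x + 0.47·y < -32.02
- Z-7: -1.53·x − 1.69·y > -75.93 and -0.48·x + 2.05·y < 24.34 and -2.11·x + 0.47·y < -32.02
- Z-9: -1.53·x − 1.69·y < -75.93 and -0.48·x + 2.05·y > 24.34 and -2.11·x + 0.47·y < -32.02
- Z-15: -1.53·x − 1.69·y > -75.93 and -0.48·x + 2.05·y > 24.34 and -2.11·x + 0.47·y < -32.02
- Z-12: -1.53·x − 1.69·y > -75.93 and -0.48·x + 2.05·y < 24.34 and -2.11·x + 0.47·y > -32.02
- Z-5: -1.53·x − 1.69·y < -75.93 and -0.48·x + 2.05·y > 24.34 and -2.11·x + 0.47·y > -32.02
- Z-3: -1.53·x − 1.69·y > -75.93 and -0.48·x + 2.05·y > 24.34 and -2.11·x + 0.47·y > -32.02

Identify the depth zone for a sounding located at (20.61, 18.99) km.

-1.53·20.61 − 1.69·18.99 = -63.626, which is > -75.93
-0.48·20.61 + 2.05·18.99 = 29.037, which is > 24.34
-2.11·20.61 + 0.47·18.99 = -34.562, which is < -32.02
This sign pattern matches Z-15.

Z-15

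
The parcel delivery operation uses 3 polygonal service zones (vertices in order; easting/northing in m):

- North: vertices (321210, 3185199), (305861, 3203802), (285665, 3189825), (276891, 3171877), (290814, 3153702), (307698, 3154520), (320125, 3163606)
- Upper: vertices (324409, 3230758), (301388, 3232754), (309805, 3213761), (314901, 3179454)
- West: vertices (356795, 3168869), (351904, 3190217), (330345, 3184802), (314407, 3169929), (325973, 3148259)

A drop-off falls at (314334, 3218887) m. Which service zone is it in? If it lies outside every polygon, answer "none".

Upper

Cast a ray rightward from (314334, 3218887). For each polygon, the edges (by vertex number in listed order) whose endpoints lie on opposite sides of northing = 3218887, where each meets that height, and whether that is right or left of the point:
North: no edge straddles that height → 0 crossings.
Upper: 2–3 at easting≈307533.3 (left), 4–1 at easting≈322209.0 (right) → 1 crossing.
West: no edge straddles that height → 0 crossings.
Only Upper has an odd count, so the point is inside Upper.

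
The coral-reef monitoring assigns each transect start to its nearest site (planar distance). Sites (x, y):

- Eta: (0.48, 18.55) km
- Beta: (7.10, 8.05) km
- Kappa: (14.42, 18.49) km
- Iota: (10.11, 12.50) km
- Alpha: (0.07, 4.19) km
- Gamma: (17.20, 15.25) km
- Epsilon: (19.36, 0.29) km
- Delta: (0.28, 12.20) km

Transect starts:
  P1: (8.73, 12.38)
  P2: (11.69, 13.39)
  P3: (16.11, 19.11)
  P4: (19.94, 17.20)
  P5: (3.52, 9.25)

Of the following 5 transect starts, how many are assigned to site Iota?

2

P1 → Iota
P2 → Iota
P3 → Kappa
P4 → Gamma
P5 → Beta
2 of the 5 go to Iota.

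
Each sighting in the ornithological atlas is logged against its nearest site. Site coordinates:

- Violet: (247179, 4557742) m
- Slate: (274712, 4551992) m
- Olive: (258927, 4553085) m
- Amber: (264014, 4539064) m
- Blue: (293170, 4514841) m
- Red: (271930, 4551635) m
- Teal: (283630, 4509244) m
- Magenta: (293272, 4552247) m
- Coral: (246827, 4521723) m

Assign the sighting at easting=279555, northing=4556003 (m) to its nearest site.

Slate

Squared distances to each site:
Violet: 1051229497.000; Slate: 39542770.000; Olive: 434029108.000; Amber: 528452402.000; Blue: 1879678469.000; Red: 77220049.000; Teal: 2203009706.000; Magenta: 202263625.000; Coral: 2246240384.000.
Minimum at Slate.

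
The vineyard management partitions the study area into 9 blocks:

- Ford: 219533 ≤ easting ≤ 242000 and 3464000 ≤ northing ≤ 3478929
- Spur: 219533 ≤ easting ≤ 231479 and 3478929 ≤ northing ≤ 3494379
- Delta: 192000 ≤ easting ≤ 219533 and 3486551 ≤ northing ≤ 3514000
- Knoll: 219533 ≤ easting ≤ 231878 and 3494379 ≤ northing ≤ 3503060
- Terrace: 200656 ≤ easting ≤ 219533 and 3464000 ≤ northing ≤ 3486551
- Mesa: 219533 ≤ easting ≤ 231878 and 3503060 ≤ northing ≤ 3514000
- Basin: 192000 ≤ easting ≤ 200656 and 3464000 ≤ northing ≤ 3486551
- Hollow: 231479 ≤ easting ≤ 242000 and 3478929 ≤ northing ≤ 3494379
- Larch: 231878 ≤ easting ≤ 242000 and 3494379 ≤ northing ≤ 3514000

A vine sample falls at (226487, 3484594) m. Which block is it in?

Spur

The point has easting = 226487 and northing = 3484594.
Only Spur satisfies 219533 ≤ easting ≤ 231479 and 3478929 ≤ northing ≤ 3494379.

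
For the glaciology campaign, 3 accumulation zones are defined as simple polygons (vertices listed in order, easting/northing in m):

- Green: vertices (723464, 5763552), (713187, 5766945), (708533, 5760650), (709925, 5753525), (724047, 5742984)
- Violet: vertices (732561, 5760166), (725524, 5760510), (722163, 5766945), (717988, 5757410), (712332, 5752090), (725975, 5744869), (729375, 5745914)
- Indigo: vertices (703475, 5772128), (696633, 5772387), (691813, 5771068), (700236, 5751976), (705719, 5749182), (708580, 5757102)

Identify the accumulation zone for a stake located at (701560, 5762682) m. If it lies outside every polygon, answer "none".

Cast a ray rightward from (701560, 5762682). For each polygon, the edges (by vertex number in listed order) whose endpoints lie on opposite sides of northing = 5762682, where each meets that height, and whether that is right or left of the point:
Green: 2–3 at easting≈710035.3 (right), 5–1 at easting≈723488.7 (right) → 2 crossings.
Violet: 2–3 at easting≈724389.6 (right), 3–4 at easting≈720296.4 (right) → 2 crossings.
Indigo: 3–4 at easting≈695512.7 (left), 6–1 at easting≈706684.2 (right) → 1 crossing.
Only Indigo has an odd count, so the point is inside Indigo.

Indigo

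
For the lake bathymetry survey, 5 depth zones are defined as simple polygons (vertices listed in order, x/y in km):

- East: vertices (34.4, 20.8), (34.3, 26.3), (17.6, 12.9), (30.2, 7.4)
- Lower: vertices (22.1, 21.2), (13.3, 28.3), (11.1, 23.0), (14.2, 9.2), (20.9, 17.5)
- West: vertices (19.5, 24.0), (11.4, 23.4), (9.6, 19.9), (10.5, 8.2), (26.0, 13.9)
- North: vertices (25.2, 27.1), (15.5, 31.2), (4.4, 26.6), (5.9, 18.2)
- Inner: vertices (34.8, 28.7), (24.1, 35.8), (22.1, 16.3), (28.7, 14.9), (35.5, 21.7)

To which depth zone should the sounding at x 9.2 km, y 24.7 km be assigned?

Cast a ray rightward from (9.2, 24.7). For each polygon, the edges (by vertex number in listed order) whose endpoints lie on opposite sides of y = 24.7, where each meets that height, and whether that is right or left of the point:
East: 1–2 at x≈34.33 (right), 2–3 at x≈32.31 (right) → 2 crossings.
Lower: 1–2 at x≈17.76 (right), 2–3 at x≈11.81 (right) → 2 crossings.
West: no edge straddles that height → 0 crossings.
North: 3–4 at x≈4.74 (left), 4–1 at x≈20.00 (right) → 1 crossing.
Inner: 2–3 at x≈22.96 (right), 5–1 at x≈35.20 (right) → 2 crossings.
Only North has an odd count, so the point is inside North.

North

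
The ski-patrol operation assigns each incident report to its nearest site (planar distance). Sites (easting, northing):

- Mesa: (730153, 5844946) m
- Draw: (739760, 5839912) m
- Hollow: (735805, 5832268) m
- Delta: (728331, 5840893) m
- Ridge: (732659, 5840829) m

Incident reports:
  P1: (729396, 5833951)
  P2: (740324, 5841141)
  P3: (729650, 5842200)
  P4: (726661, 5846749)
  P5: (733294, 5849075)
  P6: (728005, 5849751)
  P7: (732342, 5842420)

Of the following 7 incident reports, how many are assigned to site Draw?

1

P1 → Hollow
P2 → Draw
P3 → Delta
P4 → Mesa
P5 → Mesa
P6 → Mesa
P7 → Ridge
1 of the 7 goes to Draw.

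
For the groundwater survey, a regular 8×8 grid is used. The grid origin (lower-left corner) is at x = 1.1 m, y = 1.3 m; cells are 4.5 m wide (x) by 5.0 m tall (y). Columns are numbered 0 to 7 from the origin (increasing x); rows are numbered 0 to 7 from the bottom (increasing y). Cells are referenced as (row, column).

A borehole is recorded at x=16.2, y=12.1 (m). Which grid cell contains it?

(2, 3)

Column index: ⌊(16.2 − 1.1) / 4.5⌋ = ⌊3.356⌋ = 3
Row offset from origin: ⌊(12.1 − 1.3) / 5.0⌋ = ⌊2.160⌋ = 2 → row 2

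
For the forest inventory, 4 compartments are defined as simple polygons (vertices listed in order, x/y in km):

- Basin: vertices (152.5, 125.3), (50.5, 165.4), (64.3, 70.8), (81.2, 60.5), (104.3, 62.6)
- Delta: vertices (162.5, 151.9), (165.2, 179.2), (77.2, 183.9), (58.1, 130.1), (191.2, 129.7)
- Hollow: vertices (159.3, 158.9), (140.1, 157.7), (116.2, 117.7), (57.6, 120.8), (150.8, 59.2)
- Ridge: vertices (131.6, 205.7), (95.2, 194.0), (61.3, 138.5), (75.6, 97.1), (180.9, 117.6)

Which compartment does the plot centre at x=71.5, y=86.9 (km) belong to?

Cast a ray rightward from (71.5, 86.9). For each polygon, the edges (by vertex number in listed order) whose endpoints lie on opposite sides of y = 86.9, where each meets that height, and whether that is right or left of the point:
Basin: 2–3 at x≈61.95 (left), 5–1 at x≈122.98 (right) → 1 crossing.
Delta: no edge straddles that height → 0 crossings.
Hollow: 4–5 at x≈108.89 (right), 5–1 at x≈153.16 (right) → 2 crossings.
Ridge: no edge straddles that height → 0 crossings.
Only Basin has an odd count, so the point is inside Basin.

Basin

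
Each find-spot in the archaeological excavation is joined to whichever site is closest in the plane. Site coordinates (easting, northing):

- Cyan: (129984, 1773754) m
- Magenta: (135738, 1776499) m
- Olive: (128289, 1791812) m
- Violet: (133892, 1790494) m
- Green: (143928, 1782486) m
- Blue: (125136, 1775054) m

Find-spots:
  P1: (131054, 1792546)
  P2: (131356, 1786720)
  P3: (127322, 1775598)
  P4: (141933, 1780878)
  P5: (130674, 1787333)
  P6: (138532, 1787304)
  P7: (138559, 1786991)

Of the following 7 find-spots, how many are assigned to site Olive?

1

P1 → Olive
P2 → Violet
P3 → Blue
P4 → Green
P5 → Violet
P6 → Violet
P7 → Violet
1 of the 7 goes to Olive.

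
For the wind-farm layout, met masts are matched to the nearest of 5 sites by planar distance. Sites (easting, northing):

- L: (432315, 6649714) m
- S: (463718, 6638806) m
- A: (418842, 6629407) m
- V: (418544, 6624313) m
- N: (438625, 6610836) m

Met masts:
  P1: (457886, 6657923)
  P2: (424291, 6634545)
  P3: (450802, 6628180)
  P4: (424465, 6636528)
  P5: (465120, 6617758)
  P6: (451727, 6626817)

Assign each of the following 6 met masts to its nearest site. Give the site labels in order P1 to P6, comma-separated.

S, A, S, A, S, S

P1 → S (d²=399471913.00)
P2 → A (d²=56090645.00)
P3 → S (d²=279734932.00)
P4 → A (d²=82326770.00)
P5 → S (d²=444983908.00)
P6 → S (d²=287520202.00)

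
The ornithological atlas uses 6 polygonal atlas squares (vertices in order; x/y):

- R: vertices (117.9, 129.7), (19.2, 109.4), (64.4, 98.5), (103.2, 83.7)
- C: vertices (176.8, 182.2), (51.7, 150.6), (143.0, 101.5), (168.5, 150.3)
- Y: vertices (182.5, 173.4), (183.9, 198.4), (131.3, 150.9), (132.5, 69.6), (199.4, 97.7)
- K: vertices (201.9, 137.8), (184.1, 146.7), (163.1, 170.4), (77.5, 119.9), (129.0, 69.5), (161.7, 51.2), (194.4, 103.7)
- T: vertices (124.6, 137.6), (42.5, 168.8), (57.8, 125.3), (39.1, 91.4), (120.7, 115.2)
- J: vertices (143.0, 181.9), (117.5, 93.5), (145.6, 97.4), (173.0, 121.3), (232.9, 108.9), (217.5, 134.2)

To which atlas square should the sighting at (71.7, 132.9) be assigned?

Cast a ray rightward from (71.7, 132.9). For each polygon, the edges (by vertex number in listed order) whose endpoints lie on opposite sides of y = 132.9, where each meets that height, and whether that is right or left of the point:
R: no edge straddles that height → 0 crossings.
C: 2–3 at x≈84.61 (right), 3–4 at x≈159.41 (right) → 2 crossings.
Y: 3–4 at x≈131.57 (right), 5–1 at x≈191.54 (right) → 2 crossings.
K: 3–4 at x≈99.54 (right), 7–1 at x≈200.82 (right) → 2 crossings.
T: 2–3 at x≈55.13 (left), 5–1 at x≈123.78 (right) → 1 crossing.
J: 1–2 at x≈128.87 (right), 5–6 at x≈218.29 (right) → 2 crossings.
Only T has an odd count, so the point is inside T.

T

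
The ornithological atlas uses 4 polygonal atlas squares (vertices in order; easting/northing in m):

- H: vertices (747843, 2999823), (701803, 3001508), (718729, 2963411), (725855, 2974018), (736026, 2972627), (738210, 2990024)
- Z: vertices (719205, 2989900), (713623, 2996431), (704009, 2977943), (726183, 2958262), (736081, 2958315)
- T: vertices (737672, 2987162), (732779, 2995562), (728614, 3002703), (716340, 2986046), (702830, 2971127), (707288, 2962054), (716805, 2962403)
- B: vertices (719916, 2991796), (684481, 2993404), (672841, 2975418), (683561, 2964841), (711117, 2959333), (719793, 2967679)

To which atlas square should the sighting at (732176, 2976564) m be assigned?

Cast a ray rightward from (732176, 2976564). For each polygon, the edges (by vertex number in listed order) whose endpoints lie on opposite sides of northing = 2976564, where each meets that height, and whether that is right or left of the point:
H: 2–3 at easting≈712885.3 (left), 5–6 at easting≈736520.2 (right) → 1 crossing.
Z: 3–4 at easting≈705562.7 (left), 5–1 at easting≈726330.5 (left) → 0 crossings.
T: 4–5 at easting≈707753.5 (left), 7–1 at easting≈728740.0 (left) → 0 crossings.
B: 2–3 at easting≈673582.7 (left), 6–1 at easting≈719838.3 (left) → 0 crossings.
Only H has an odd count, so the point is inside H.

H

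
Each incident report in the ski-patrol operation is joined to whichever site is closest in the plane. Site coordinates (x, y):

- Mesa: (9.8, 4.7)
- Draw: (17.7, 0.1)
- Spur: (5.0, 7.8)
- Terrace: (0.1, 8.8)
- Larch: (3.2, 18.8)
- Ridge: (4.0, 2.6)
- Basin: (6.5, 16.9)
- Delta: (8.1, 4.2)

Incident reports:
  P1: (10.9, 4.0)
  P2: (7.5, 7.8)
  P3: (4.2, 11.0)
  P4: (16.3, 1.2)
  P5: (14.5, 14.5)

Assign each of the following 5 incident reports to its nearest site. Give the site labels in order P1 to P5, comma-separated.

Mesa, Spur, Spur, Draw, Basin

P1 → Mesa (d²=1.70)
P2 → Spur (d²=6.25)
P3 → Spur (d²=10.88)
P4 → Draw (d²=3.17)
P5 → Basin (d²=69.76)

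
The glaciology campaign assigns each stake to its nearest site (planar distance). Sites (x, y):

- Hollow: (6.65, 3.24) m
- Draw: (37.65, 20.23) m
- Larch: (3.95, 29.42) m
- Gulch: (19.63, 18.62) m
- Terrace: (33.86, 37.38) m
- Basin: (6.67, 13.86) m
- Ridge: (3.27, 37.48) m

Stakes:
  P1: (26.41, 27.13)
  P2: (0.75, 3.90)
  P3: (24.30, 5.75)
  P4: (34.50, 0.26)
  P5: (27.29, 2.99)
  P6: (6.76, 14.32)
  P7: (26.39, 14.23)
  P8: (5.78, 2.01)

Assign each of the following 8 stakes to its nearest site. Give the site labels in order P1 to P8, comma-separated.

Gulch, Hollow, Gulch, Draw, Gulch, Basin, Gulch, Hollow

P1 → Gulch (d²=118.39)
P2 → Hollow (d²=35.25)
P3 → Gulch (d²=187.45)
P4 → Draw (d²=408.72)
P5 → Gulch (d²=302.97)
P6 → Basin (d²=0.22)
P7 → Gulch (d²=64.97)
P8 → Hollow (d²=2.27)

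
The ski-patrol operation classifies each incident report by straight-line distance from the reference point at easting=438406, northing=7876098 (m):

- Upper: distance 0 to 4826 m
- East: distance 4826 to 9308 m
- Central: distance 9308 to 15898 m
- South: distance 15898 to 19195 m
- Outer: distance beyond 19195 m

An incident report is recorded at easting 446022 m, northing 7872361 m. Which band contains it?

Distance = √((446022−438406)² + (7872361−7876098)²) = √(58003456.000 + 13965169.000) = 8483.432 m.
4826 ≤ 8483.432 < 9308 → East.

East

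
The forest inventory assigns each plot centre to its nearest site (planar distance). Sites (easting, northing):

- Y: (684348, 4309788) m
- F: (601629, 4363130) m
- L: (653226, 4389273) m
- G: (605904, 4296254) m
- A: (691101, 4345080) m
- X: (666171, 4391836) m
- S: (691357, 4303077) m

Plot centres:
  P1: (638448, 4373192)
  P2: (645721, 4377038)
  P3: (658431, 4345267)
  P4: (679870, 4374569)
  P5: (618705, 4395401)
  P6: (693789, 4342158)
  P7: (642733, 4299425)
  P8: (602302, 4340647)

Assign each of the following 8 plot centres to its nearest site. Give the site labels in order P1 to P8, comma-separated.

P1 → L (d²=476987845.00)
P2 → L (d²=206020250.00)
P3 → A (d²=1067363869.00)
P4 → X (d²=485811890.00)
P5 → L (d²=1229251825.00)
P6 → A (d²=15763428.00)
P7 → G (d²=1366430482.00)
P8 → F (d²=505938218.00)

L, L, A, X, L, A, G, F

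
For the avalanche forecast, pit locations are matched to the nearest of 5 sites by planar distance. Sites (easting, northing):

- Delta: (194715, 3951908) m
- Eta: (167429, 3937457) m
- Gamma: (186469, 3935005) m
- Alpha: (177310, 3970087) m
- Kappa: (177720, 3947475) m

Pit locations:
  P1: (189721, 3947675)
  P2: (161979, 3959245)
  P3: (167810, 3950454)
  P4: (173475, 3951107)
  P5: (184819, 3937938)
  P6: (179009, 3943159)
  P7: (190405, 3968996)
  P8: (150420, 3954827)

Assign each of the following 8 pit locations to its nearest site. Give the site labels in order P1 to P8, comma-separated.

P1 → Delta (d²=42858325.00)
P2 → Alpha (d²=352588525.00)
P3 → Kappa (d²=107082541.00)
P4 → Kappa (d²=31211449.00)
P5 → Gamma (d²=11324989.00)
P6 → Kappa (d²=20289377.00)
P7 → Alpha (d²=172669306.00)
P8 → Eta (d²=591022981.00)

Delta, Alpha, Kappa, Kappa, Gamma, Kappa, Alpha, Eta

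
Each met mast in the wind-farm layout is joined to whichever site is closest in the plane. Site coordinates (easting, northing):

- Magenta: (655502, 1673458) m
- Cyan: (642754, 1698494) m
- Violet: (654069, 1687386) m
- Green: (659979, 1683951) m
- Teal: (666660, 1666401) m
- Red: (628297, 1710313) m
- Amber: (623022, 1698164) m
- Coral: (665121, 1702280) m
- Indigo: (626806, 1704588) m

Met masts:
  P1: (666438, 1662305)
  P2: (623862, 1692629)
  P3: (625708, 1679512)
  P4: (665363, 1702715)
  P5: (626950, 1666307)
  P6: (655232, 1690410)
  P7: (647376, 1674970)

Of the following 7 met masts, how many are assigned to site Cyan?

P1 → Teal
P2 → Amber
P3 → Amber
P4 → Coral
P5 → Magenta
P6 → Violet
P7 → Magenta
0 of the 7 go to Cyan.

0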